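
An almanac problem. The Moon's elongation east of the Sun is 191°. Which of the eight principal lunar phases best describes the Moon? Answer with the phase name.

191° lies in the full moon sector of the 8-phase cycle.

full moon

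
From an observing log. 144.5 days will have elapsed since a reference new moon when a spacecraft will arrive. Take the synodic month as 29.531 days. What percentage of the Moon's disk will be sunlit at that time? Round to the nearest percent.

144.5/29.531 = 4.893 lunations, so 4 complete cycles and 26.38 d into the next.
Elongation θ = 360° × 26.38/29.531 ≈ 321.5°.
With cos θ = 0.783, the lit fraction is (1 − 0.783)/2 ≈ 0.108, so 11%.

11%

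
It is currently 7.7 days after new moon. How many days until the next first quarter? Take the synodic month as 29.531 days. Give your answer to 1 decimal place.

29.2 days

First quarter is 0.25 of the way through the cycle: age 0.25 × 29.531 = 7.383 d.
Already past this cycle's first quarter; the next is at 7.383 + 29.531 = 36.914 d, so 36.914 − 7.7 = 29.214 days.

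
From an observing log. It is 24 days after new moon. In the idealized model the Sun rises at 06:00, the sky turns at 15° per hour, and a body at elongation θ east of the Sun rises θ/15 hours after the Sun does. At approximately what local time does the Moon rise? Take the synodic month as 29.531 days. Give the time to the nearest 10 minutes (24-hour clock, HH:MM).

01:30

The Moon has covered 24/29.531 of its cycle, so θ ≈ 360° × 24/29.531 = 292.6°.
Delay after the Sun = 292.6° / (15°/h) ≈ 19.50 h.
06:00 + 19.505 h ≈ 01:30 → 01:30 to the nearest ten minutes.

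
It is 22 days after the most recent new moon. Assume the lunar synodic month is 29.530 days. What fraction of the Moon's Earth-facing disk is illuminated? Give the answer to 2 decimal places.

Phase angle: θ = 360°·(22 d)/(29.530 d) = 268.2°.
With cos θ = (-0.031), the lit fraction is (1 − (-0.031))/2 ≈ 0.516.

0.52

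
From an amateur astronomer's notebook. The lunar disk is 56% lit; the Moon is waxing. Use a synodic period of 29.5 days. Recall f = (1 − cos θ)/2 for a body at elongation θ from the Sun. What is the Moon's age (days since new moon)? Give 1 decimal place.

7.9 days

Invert f = (1 − cos θ)/2 to get cos θ = 1 − 2(0.56) = -0.120, hence θ₀ = arccos -0.120 = 96.9°.
Before full moon the principal value applies: θ = 96.9°.
At 360°/29.5 d per day, 96.9° corresponds to 7.94 days.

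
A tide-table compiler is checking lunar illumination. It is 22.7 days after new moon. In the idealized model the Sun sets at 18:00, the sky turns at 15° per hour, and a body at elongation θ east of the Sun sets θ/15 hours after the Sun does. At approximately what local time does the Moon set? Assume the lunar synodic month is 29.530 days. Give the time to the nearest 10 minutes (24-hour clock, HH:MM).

Elongation θ = 360° × 22.7/29.530 ≈ 276.7°.
Delay after the Sun = 276.7° / (15°/h) ≈ 18.45 h.
18:00 + 18.449 h ≈ 12:27 → 12:30 to the nearest ten minutes.

12:30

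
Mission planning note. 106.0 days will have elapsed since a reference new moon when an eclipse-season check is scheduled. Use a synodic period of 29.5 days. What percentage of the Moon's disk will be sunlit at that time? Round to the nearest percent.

92%

106.0/29.5 = 3.593 lunations, so 3 complete cycles and 17.50 d into the next.
Elongation θ = 360° × 17.50/29.5 ≈ 213.6°.
Illuminated fraction = (1 − cos 213.6°)/2 = (1 − (-0.833))/2 ≈ 0.917, so 92%.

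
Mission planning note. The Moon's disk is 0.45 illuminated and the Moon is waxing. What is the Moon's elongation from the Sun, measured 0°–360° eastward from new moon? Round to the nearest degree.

84°

Invert f = (1 − cos θ)/2 to get cos θ = 1 − 2(0.45) = 0.100, hence θ₀ = arccos 0.100 = 84.3°.
Before full moon the principal value applies: θ = 84.3°.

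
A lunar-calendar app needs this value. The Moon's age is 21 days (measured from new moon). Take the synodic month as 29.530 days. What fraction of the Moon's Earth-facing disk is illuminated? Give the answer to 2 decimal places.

0.62

The Moon has covered 21/29.530 of its cycle, so θ ≈ 360° × 21/29.530 = 256.0°.
cos 256.0° = (-0.242), so f = (1 − (-0.242))/2 = 0.621.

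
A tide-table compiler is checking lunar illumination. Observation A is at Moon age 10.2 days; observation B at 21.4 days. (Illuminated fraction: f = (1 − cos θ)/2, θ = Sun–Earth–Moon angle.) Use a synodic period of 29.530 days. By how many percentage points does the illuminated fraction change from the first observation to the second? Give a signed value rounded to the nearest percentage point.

-20 percentage points

θ₁ = 360° × 10.2/29.530 = 124.3°, f₁ = (1 − cos θ₁)/2 = 0.782.
θ₂ = 360° × 21.4/29.530 = 260.9°, f₂ = (1 − cos θ₂)/2 = 0.579.
Change = f₂ − f₁ = -0.203 → -20 percentage points.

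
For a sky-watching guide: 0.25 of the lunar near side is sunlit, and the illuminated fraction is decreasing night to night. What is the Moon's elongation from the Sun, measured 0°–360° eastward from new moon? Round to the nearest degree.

300°

Invert f = (1 − cos θ)/2 to get cos θ = 1 − 2(0.25) = 0.500, hence θ₀ = arccos 0.500 = 60.0°.
A waning Moon lies in 180°–360°, so θ = 360° − 60.0° = 300.0°.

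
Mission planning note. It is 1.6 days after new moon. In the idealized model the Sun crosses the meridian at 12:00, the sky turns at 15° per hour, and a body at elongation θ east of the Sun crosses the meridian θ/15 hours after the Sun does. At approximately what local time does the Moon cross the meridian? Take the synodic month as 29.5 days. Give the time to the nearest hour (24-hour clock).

13:00

Phase angle: θ = 360°·(1.6 d)/(29.5 d) = 19.5°.
The Moon trails the Sun by θ/15 = 19.5/15 ≈ 1.30 hours.
12:00 + 1.30 h ≈ 13:18 → 13:00 to the nearest hour.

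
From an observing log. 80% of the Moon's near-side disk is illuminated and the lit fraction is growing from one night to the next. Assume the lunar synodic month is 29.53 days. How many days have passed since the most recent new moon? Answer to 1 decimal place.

10.4 days

Invert f = (1 − cos θ)/2 to get cos θ = 1 − 2(0.80) = -0.600, hence θ₀ = arccos -0.600 = 126.9°.
Before full moon the principal value applies: θ = 126.9°.
That fraction of the synodic month is 126.9/360 × 29.53 d ≈ 10.41 d.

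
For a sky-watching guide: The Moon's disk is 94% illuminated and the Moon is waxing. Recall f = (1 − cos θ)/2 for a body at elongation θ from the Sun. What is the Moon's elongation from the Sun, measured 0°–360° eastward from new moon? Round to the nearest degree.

152°

Invert f = (1 − cos θ)/2 to get cos θ = 1 − 2(0.94) = -0.880, hence θ₀ = arccos -0.880 = 151.6°.
The Moon is waxing (0°–180°), so θ = 151.6° directly.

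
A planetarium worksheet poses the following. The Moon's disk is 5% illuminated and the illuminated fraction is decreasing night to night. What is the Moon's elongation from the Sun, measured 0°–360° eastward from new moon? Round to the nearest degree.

From f = (1 − cos θ)/2: cos θ = 1 − 2×0.05 = 0.900; arccos → 25.8°.
Since the Moon is past full (waning), take the reflex angle: θ = 360° − 25.8° = 334.2°.

334°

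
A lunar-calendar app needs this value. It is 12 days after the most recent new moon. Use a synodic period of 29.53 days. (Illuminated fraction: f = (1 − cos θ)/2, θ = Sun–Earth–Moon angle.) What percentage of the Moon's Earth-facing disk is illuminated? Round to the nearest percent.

The Moon has covered 12/29.53 of its cycle, so θ ≈ 360° × 12/29.53 = 146.3°.
cos 146.3° = (-0.832), so f = (1 − (-0.832))/2 = 0.916, so 92%.

92%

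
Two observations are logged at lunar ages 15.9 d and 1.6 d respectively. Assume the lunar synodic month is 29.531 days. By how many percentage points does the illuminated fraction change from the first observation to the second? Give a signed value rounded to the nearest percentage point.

-96 pp

θ₁ = 360° × 15.9/29.531 = 193.8°, f₁ = (1 − cos θ₁)/2 = 0.986.
θ₂ = 360° × 1.6/29.531 = 19.5°, f₂ = (1 − cos θ₂)/2 = 0.029.
Change = f₂ − f₁ = -0.957 → -96 percentage points.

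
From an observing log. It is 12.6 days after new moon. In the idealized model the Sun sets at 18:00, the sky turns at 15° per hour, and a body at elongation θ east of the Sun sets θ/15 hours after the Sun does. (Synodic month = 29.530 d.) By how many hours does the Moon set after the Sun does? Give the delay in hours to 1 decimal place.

The Moon has covered 12.6/29.530 of its cycle, so θ ≈ 360° × 12.6/29.530 = 153.6°.
Delay after the Sun = 153.6° / (15°/h) ≈ 10.24 h.
So the Moon sets 10.24 h after the Sun.

10.2 h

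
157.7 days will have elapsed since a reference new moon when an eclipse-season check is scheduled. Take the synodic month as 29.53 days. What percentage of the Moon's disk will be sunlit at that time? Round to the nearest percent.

77%

157.7/29.53 = 5.340 lunations, so 5 complete cycles and 10.05 d into the next.
Phase angle: θ = 360°·(10.05 d)/(29.53 d) = 122.5°.
With cos θ = (-0.538), the lit fraction is (1 − (-0.538))/2 ≈ 0.769, so 77%.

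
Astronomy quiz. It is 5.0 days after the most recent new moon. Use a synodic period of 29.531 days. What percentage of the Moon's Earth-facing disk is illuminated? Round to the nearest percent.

The Moon has covered 5.0/29.531 of its cycle, so θ ≈ 360° × 5.0/29.531 = 61.0°.
cos 61.0° = 0.486, so f = (1 − 0.486)/2 = 0.257, so 26%.

26%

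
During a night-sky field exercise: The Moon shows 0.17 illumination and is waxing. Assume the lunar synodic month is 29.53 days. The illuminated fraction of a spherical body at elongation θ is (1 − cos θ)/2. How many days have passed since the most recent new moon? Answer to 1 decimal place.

cos θ = 1 − 2f = 0.660, giving a principal value of 48.7°.
Waxing ⇒ before full, so θ = 48.7°.
Age = 29.53 × 48.7°/360° ≈ 3.99 days.

4.0 days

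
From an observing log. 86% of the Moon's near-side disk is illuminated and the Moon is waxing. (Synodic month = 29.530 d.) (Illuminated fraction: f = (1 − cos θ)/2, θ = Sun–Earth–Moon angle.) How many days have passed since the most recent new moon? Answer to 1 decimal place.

Invert f = (1 − cos θ)/2 to get cos θ = 1 − 2(0.86) = -0.720, hence θ₀ = arccos -0.720 = 136.1°.
Waxing ⇒ before full, so θ = 136.1°.
Age = 29.530 × 136.1°/360° ≈ 11.16 days.

11.2 days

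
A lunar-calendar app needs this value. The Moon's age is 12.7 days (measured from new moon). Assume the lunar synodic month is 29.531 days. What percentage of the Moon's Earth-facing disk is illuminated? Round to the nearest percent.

Elongation θ = 360° × 12.7/29.531 ≈ 154.8°.
With cos θ = (-0.905), the lit fraction is (1 − (-0.905))/2 ≈ 0.952, so 95%.

95%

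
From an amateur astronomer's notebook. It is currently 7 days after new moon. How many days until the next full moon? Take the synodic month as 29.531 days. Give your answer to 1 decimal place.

7.8 days

Full moon is 0.5 of the way through the cycle: age 0.5 × 29.531 = 14.765 d.
So 7.765 days remain (14.765 − 7).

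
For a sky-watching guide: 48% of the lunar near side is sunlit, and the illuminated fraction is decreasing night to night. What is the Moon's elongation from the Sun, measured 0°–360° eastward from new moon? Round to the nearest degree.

272°

Invert f = (1 − cos θ)/2 to get cos θ = 1 − 2(0.48) = 0.040, hence θ₀ = arccos 0.040 = 87.7°.
A waning Moon lies in 180°–360°, so θ = 360° − 87.7° = 272.3°.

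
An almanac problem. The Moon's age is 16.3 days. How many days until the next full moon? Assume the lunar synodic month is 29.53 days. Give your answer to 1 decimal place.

Full moon occurs at elongation 180°, i.e. at age 29.53 × 180/360 = 14.765 d.
This lunation's full moon (14.765 d) has passed, so add one period: 44.295 − 16.3 = 27.995 days.

28.0 days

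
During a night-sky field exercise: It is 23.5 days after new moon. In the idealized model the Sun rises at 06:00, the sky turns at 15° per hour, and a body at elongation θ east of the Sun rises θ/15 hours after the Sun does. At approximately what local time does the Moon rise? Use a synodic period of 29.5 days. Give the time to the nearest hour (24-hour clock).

The Moon has covered 23.5/29.5 of its cycle, so θ ≈ 360° × 23.5/29.5 = 286.8°.
Delay after the Sun = 286.8° / (15°/h) ≈ 19.12 h.
06:00 + 19.12 h ≈ 01:07 → 01:00 to the nearest hour.

01:00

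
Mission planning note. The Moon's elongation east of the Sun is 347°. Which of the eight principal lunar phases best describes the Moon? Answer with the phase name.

new moon

347° lies in the new moon sector of the 8-phase cycle.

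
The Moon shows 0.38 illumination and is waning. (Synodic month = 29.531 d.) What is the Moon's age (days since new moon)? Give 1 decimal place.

cos θ = 1 − 2f = 0.240, giving a principal value of 76.1°.
A waning Moon lies in 180°–360°, so θ = 360° − 76.1° = 283.9°.
At 360°/29.531 d per day, 283.9° corresponds to 23.29 days.

23.3 days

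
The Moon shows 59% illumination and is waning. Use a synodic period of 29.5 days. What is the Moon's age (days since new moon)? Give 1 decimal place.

cos θ = 1 − 2f = -0.180, giving a principal value of 100.4°.
A waning Moon lies in 180°–360°, so θ = 360° − 100.4° = 259.6°.
Age = 29.5 × 259.6°/360° ≈ 21.28 days.

21.3 days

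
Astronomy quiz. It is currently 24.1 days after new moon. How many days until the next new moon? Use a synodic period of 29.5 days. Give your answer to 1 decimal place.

The next new moon completes the synodic month: 29.5 − 24.1 = 5.400 days.

5.4 days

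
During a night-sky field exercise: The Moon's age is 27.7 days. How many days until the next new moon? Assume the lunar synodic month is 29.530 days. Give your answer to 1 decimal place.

1.8 days

One full lunation from the last new moon is 29.530 d; remaining = 29.530 − 27.7 = 1.830 d.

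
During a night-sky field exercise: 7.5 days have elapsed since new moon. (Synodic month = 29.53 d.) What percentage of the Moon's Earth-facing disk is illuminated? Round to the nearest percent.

Elongation θ = 360° × 7.5/29.53 ≈ 91.4°.
cos 91.4° = (-0.025), so f = (1 − (-0.025))/2 = 0.512, so 51%.

51%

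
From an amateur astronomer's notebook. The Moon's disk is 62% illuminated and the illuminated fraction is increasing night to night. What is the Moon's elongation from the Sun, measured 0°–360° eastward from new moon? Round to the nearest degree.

104°

cos θ = 1 − 2f = -0.240, giving a principal value of 103.9°.
Waxing ⇒ before full, so θ = 103.9°.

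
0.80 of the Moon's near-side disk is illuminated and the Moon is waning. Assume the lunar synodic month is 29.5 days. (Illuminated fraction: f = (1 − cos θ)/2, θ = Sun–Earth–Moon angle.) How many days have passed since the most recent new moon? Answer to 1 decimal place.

19.1 days

From f = (1 − cos θ)/2: cos θ = 1 − 2×0.80 = -0.600; arccos → 126.9°.
Waning ⇒ past full, so θ = 360° − 126.9° = 233.1°.
That fraction of the synodic month is 233.1/360 × 29.5 d ≈ 19.10 d.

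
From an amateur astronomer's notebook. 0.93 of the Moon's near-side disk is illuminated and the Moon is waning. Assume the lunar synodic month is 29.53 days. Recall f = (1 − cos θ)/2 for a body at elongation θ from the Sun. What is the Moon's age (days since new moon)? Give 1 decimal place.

17.3 days

Invert f = (1 − cos θ)/2 to get cos θ = 1 − 2(0.93) = -0.860, hence θ₀ = arccos -0.860 = 149.3°.
Since the Moon is past full (waning), take the reflex angle: θ = 360° − 149.3° = 210.7°.
Age = 29.53 × 210.7°/360° ≈ 17.28 days.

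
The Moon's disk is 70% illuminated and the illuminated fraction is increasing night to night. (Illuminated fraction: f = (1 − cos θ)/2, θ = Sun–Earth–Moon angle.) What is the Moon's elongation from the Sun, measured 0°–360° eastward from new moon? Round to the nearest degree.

114°

cos θ = 1 − 2f = -0.400, giving a principal value of 113.6°.
The Moon is waxing (0°–180°), so θ = 113.6° directly.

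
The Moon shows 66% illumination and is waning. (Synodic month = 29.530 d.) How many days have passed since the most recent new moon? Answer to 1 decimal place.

20.6 days

Invert f = (1 − cos θ)/2 to get cos θ = 1 − 2(0.66) = -0.320, hence θ₀ = arccos -0.320 = 108.7°.
Waning ⇒ past full, so θ = 360° − 108.7° = 251.3°.
That fraction of the synodic month is 251.3/360 × 29.530 d ≈ 20.62 d.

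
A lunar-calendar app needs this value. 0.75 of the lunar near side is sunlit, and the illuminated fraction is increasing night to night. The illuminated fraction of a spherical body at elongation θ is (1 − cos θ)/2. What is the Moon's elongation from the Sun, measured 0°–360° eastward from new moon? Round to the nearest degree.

Invert f = (1 − cos θ)/2 to get cos θ = 1 − 2(0.75) = -0.500, hence θ₀ = arccos -0.500 = 120.0°.
Waxing ⇒ before full, so θ = 120.0°.

120°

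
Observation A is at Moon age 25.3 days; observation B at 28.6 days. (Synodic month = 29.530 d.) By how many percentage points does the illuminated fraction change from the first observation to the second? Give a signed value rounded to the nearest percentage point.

θ₁ = 360° × 25.3/29.530 = 308.4°, f₁ = (1 − cos θ₁)/2 = 0.189.
θ₂ = 360° × 28.6/29.530 = 348.7°, f₂ = (1 − cos θ₂)/2 = 0.010.
Change = f₂ − f₁ = -0.179 → -18 percentage points.

-18 pp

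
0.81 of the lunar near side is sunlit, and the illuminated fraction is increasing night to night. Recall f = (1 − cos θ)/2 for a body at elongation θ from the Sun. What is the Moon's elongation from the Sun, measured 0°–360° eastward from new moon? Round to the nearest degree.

From f = (1 − cos θ)/2: cos θ = 1 − 2×0.81 = -0.620; arccos → 128.3°.
Waxing ⇒ before full, so θ = 128.3°.

128°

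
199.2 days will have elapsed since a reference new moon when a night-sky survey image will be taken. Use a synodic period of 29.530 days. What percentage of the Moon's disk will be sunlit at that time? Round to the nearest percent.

51%

199.2 d spans 6 complete synodic months (6 × 29.530 = 177.18 d) plus 22.02 d.
Elongation θ = 360° × 22.02/29.530 ≈ 268.4°.
cos 268.4° = (-0.027), so f = (1 − (-0.027))/2 = 0.514, so 51%.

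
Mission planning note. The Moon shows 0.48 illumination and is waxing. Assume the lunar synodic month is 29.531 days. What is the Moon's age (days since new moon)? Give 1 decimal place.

7.2 days

Invert f = (1 − cos θ)/2 to get cos θ = 1 − 2(0.48) = 0.040, hence θ₀ = arccos 0.040 = 87.7°.
The Moon is waxing (0°–180°), so θ = 87.7° directly.
Age = 29.531 × 87.7°/360° ≈ 7.19 days.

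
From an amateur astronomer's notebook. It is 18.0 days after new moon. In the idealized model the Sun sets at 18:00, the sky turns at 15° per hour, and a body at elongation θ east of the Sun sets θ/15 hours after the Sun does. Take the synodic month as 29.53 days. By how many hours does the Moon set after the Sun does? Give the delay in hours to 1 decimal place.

The Moon has covered 18.0/29.53 of its cycle, so θ ≈ 360° × 18.0/29.53 = 219.4°.
At 15° of sky rotation per hour, 219.4° corresponds to a 14.63 h lag.
So the Moon sets 14.63 h after the Sun.

14.6 h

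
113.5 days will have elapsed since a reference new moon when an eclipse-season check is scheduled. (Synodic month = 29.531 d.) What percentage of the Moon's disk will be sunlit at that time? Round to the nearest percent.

113.5/29.531 = 3.843 lunations, so 3 complete cycles and 24.91 d into the next.
Phase angle: θ = 360°·(24.91 d)/(29.531 d) = 303.6°.
cos 303.6° = 0.554, so f = (1 − 0.554)/2 = 0.223, so 22%.

22%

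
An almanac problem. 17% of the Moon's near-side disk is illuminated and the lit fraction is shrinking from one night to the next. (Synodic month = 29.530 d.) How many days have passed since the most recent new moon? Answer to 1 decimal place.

Invert f = (1 − cos θ)/2 to get cos θ = 1 − 2(0.17) = 0.660, hence θ₀ = arccos 0.660 = 48.7°.
A waning Moon lies in 180°–360°, so θ = 360° − 48.7° = 311.3°.
Age = 29.530 × 311.3°/360° ≈ 25.54 days.

25.5 days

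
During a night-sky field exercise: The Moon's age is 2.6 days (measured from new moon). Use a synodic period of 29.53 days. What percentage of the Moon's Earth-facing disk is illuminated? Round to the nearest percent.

7%

Phase angle: θ = 360°·(2.6 d)/(29.53 d) = 31.7°.
With cos θ = 0.851, the lit fraction is (1 − 0.851)/2 ≈ 0.075, so 7%.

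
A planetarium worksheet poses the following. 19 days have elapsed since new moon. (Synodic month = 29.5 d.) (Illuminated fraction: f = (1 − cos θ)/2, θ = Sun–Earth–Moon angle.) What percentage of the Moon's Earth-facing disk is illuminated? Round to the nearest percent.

81%

Phase angle: θ = 360°·(19 d)/(29.5 d) = 231.9°.
Illuminated fraction = (1 − cos 231.9°)/2 = (1 − (-0.618))/2 ≈ 0.809, so 81%.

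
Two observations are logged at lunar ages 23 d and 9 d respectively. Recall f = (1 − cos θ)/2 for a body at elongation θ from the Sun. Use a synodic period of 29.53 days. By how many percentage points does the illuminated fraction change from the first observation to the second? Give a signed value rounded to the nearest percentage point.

θ₁ = 360° × 23/29.53 = 280.4°, f₁ = (1 − cos θ₁)/2 = 0.410.
θ₂ = 360° × 9/29.53 = 109.7°, f₂ = (1 − cos θ₂)/2 = 0.669.
Change = f₂ − f₁ = +0.259 → +26 percentage points.

+26 percentage points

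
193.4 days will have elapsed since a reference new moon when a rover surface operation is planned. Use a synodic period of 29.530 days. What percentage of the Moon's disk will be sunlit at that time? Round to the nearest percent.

98%

193.4/29.530 = 6.549 lunations, so 6 complete cycles and 16.22 d into the next.
The Moon has covered 16.22/29.530 of its cycle, so θ ≈ 360° × 16.22/29.530 = 197.7°.
Illuminated fraction = (1 − cos 197.7°)/2 = (1 − (-0.952))/2 ≈ 0.976, so 98%.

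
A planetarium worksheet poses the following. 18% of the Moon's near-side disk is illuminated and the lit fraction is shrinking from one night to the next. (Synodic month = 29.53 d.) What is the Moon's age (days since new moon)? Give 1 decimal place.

From f = (1 − cos θ)/2: cos θ = 1 − 2×0.18 = 0.640; arccos → 50.2°.
Waning ⇒ past full, so θ = 360° − 50.2° = 309.8°.
At 360°/29.53 d per day, 309.8° corresponds to 25.41 days.

25.4 days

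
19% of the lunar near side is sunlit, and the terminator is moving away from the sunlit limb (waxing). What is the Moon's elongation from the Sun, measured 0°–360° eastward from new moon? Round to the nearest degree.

52°

Invert f = (1 − cos θ)/2 to get cos θ = 1 − 2(0.19) = 0.620, hence θ₀ = arccos 0.620 = 51.7°.
Waxing ⇒ before full, so θ = 51.7°.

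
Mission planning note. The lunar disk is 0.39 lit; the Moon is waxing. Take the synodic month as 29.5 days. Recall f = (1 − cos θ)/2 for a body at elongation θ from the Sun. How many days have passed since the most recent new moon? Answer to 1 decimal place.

From f = (1 − cos θ)/2: cos θ = 1 − 2×0.39 = 0.220; arccos → 77.3°.
Before full moon the principal value applies: θ = 77.3°.
That fraction of the synodic month is 77.3/360 × 29.5 d ≈ 6.33 d.

6.3 days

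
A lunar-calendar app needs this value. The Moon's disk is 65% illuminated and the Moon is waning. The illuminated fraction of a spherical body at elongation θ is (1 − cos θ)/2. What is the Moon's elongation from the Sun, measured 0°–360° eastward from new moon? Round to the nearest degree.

253°

From f = (1 − cos θ)/2: cos θ = 1 − 2×0.65 = -0.300; arccos → 107.5°.
Waning ⇒ past full, so θ = 360° − 107.5° = 252.5°.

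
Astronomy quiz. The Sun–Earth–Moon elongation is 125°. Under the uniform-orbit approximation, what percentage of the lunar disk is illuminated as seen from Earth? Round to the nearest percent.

Half-versine of 125°: (1 − (-0.574))/2 = 0.787, i.e. 79%.

79%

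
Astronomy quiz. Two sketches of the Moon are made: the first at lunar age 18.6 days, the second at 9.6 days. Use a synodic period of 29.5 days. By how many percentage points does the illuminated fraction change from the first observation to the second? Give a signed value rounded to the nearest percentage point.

First observation: θ = 360°·18.6/29.5 = 227.0°, so f = 0.841.
Second observation: θ = 117.2°, f = 0.728.
Δf = 0.728 − 0.841 = -0.113, i.e. -11 pp.

-11 pp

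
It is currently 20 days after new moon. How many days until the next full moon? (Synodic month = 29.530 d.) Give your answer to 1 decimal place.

24.3 days

Full moon is 0.5 of the way through the cycle: age 0.5 × 29.530 = 14.765 d.
This lunation's full moon (14.765 d) has passed, so add one period: 44.295 − 20 = 24.295 days.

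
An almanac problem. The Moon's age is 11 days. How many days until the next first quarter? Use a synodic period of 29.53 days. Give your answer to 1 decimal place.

First quarter occurs at elongation 90°, i.e. at age 29.53 × 90/360 = 7.383 d.
This lunation's first quarter (7.383 d) has passed, so add one period: 36.913 − 11 = 25.913 days.

25.9 days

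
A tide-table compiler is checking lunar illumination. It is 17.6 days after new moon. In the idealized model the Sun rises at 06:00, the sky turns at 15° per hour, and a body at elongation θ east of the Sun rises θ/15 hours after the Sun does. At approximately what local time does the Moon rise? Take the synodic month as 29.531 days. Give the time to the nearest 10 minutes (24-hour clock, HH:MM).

20:20

Phase angle: θ = 360°·(17.6 d)/(29.531 d) = 214.6°.
Delay after the Sun = 214.6° / (15°/h) ≈ 14.30 h.
06:00 + 14.304 h ≈ 20:18 → 20:20 to the nearest ten minutes.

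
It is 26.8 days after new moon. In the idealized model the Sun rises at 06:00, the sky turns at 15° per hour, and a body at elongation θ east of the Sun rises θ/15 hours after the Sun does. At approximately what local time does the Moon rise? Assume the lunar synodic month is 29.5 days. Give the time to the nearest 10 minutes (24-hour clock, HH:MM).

03:50

Phase angle: θ = 360°·(26.8 d)/(29.5 d) = 327.1°.
At 15° of sky rotation per hour, 327.1° corresponds to a 21.80 h lag.
06:00 + 21.803 h ≈ 03:48 → 03:50 to the nearest ten minutes.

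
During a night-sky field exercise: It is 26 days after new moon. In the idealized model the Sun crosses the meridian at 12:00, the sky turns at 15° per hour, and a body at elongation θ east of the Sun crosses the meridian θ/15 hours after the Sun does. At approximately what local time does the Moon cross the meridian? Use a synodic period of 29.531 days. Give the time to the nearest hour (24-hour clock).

09:00

The Moon has covered 26/29.531 of its cycle, so θ ≈ 360° × 26/29.531 = 317.0°.
The Moon trails the Sun by θ/15 = 317.0/15 ≈ 21.13 hours.
12:00 + 21.13 h ≈ 09:08 → 09:00 to the nearest hour.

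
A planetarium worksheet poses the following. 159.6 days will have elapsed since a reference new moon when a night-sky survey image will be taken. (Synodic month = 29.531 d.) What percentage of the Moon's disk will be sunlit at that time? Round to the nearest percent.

159.6 d spans 5 complete synodic months (5 × 29.531 = 147.66 d) plus 11.94 d.
Phase angle: θ = 360°·(11.94 d)/(29.531 d) = 145.6°.
cos 145.6° = (-0.825), so f = (1 − (-0.825))/2 = 0.913, so 91%.

91%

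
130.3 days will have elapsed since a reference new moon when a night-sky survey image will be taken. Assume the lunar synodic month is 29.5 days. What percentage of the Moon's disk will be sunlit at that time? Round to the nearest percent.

130.3 d spans 4 complete synodic months (4 × 29.5 = 118.00 d) plus 12.30 d.
Phase angle: θ = 360°·(12.30 d)/(29.5 d) = 150.1°.
Illuminated fraction = (1 − cos 150.1°)/2 = (1 − (-0.867))/2 ≈ 0.933, so 93%.

93%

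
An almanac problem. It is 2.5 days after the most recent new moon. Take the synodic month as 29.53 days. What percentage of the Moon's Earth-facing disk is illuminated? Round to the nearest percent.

Elongation θ = 360° × 2.5/29.53 ≈ 30.5°.
With cos θ = 0.862, the lit fraction is (1 − 0.862)/2 ≈ 0.069, so 7%.

7%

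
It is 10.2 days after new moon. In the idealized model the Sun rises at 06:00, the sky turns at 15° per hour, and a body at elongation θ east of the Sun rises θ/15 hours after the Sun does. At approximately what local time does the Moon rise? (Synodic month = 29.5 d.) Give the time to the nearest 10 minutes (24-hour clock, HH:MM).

14:20

The Moon has covered 10.2/29.5 of its cycle, so θ ≈ 360° × 10.2/29.5 = 124.5°.
Delay after the Sun = 124.5° / (15°/h) ≈ 8.30 h.
06:00 + 8.298 h ≈ 14:18 → 14:20 to the nearest ten minutes.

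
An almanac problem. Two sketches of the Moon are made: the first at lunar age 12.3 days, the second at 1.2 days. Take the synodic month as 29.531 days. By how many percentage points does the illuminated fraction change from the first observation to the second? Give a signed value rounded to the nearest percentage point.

θ₁ = 360° × 12.3/29.531 = 149.9°, f₁ = (1 − cos θ₁)/2 = 0.933.
θ₂ = 360° × 1.2/29.531 = 14.6°, f₂ = (1 − cos θ₂)/2 = 0.016.
Change = f₂ − f₁ = -0.917 → -92 percentage points.

-92 percentage points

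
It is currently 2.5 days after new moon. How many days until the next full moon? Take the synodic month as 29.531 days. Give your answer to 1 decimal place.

12.3 days

Full moon is 0.5 of the way through the cycle: age 0.5 × 29.531 = 14.765 d.
That is 14.765 − 2.5 = 12.265 days ahead.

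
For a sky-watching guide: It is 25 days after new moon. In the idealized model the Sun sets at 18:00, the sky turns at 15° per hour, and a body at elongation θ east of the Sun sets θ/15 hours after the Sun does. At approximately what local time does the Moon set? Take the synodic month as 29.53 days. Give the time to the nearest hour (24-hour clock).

Phase angle: θ = 360°·(25 d)/(29.53 d) = 304.8°.
At 15° of sky rotation per hour, 304.8° corresponds to a 20.32 h lag.
18:00 + 20.32 h ≈ 14:19 → 14:00 to the nearest hour.

14:00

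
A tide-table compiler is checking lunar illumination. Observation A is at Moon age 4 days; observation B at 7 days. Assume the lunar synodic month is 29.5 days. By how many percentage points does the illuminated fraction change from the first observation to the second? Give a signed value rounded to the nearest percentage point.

+29 percentage points

θ₁ = 360° × 4/29.5 = 48.8°, f₁ = (1 − cos θ₁)/2 = 0.171.
θ₂ = 360° × 7/29.5 = 85.4°, f₂ = (1 − cos θ₂)/2 = 0.460.
Change = f₂ − f₁ = +0.289 → +29 percentage points.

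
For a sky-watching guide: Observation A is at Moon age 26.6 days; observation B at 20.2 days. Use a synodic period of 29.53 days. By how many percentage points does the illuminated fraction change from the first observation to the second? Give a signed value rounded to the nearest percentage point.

First observation: θ = 360°·26.6/29.53 = 324.3°, so f = 0.094.
Second observation: θ = 246.3°, f = 0.701.
Δf = 0.701 − 0.094 = +0.607, i.e. +61 pp.

+61 pp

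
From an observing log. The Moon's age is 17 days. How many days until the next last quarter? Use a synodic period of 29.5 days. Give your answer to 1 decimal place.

5.1 days

Last quarter is 0.75 of the way through the cycle: age 0.75 × 29.5 = 22.125 d.
That is 22.125 − 17 = 5.125 days ahead.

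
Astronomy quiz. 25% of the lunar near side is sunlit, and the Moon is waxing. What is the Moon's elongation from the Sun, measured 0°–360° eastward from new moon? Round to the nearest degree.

From f = (1 − cos θ)/2: cos θ = 1 − 2×0.25 = 0.500; arccos → 60.0°.
Before full moon the principal value applies: θ = 60.0°.

60°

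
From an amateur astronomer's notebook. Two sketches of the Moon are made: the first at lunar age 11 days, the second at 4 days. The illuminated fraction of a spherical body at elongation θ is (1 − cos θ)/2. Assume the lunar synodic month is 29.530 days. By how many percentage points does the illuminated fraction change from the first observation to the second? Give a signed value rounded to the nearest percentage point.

θ₁ = 360° × 11/29.530 = 134.1°, f₁ = (1 − cos θ₁)/2 = 0.848.
θ₂ = 360° × 4/29.530 = 48.8°, f₂ = (1 − cos θ₂)/2 = 0.170.
Change = f₂ − f₁ = -0.678 → -68 percentage points.

-68 pp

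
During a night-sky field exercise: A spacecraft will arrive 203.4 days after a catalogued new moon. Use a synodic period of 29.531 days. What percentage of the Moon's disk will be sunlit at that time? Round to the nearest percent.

203.4 d spans 6 complete synodic months (6 × 29.531 = 177.19 d) plus 26.21 d.
Phase angle: θ = 360°·(26.21 d)/(29.531 d) = 319.6°.
Illuminated fraction = (1 − cos 319.6°)/2 = (1 − 0.761)/2 ≈ 0.119, so 12%.

12%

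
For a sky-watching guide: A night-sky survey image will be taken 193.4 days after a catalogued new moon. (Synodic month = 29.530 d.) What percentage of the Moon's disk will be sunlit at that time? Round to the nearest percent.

Reduce mod P: 193.4 − 6×29.530 = 16.22 d into the current lunation.
Phase angle: θ = 360°·(16.22 d)/(29.530 d) = 197.7°.
Illuminated fraction = (1 − cos 197.7°)/2 = (1 − (-0.952))/2 ≈ 0.976, so 98%.

98%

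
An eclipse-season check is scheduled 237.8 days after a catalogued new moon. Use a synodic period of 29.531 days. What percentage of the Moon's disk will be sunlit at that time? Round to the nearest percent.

3%

237.8/29.531 = 8.053 lunations, so 8 complete cycles and 1.55 d into the next.
Elongation θ = 360° × 1.55/29.531 ≈ 18.9°.
cos 18.9° = 0.946, so f = (1 − 0.946)/2 = 0.027, so 3%.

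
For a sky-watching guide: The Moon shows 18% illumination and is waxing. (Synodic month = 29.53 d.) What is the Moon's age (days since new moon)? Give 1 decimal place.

From f = (1 − cos θ)/2: cos θ = 1 − 2×0.18 = 0.640; arccos → 50.2°.
Before full moon the principal value applies: θ = 50.2°.
Age = 29.53 × 50.2°/360° ≈ 4.12 days.

4.1 days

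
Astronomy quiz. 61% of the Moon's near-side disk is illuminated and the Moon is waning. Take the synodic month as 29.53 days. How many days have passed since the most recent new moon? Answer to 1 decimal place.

21.1 days

Invert f = (1 − cos θ)/2 to get cos θ = 1 − 2(0.61) = -0.220, hence θ₀ = arccos -0.220 = 102.7°.
Since the Moon is past full (waning), take the reflex angle: θ = 360° − 102.7° = 257.3°.
That fraction of the synodic month is 257.3/360 × 29.53 d ≈ 21.11 d.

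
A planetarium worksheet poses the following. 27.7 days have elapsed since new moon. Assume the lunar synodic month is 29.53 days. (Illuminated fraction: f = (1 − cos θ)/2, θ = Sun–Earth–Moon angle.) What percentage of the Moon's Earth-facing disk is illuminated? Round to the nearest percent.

4%

The Moon has covered 27.7/29.53 of its cycle, so θ ≈ 360° × 27.7/29.53 = 337.7°.
Illuminated fraction = (1 − cos 337.7°)/2 = (1 − 0.925)/2 ≈ 0.037, so 4%.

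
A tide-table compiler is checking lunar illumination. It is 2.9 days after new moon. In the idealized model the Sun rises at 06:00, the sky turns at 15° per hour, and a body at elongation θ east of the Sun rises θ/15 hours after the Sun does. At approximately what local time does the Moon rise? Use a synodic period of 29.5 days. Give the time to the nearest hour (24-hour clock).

The Moon has covered 2.9/29.5 of its cycle, so θ ≈ 360° × 2.9/29.5 = 35.4°.
Delay after the Sun = 35.4° / (15°/h) ≈ 2.36 h.
06:00 + 2.36 h ≈ 08:22 → 08:00 to the nearest hour.

08:00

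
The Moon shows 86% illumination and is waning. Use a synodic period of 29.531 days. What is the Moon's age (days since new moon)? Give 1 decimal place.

Invert f = (1 − cos θ)/2 to get cos θ = 1 − 2(0.86) = -0.720, hence θ₀ = arccos -0.720 = 136.1°.
Waning ⇒ past full, so θ = 360° − 136.1° = 223.9°.
At 360°/29.531 d per day, 223.9° corresponds to 18.37 days.

18.4 days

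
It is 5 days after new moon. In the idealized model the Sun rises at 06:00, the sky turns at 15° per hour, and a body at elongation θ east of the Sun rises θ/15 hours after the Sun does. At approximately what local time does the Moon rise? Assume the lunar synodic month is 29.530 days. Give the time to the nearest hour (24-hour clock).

Phase angle: θ = 360°·(5 d)/(29.530 d) = 61.0°.
Delay after the Sun = 61.0° / (15°/h) ≈ 4.06 h.
06:00 + 4.06 h ≈ 10:04 → 10:00 to the nearest hour.

10:00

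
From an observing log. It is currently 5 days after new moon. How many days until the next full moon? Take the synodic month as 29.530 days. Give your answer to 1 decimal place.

9.8 days

Full moon is 0.5 of the way through the cycle: age 0.5 × 29.530 = 14.765 d.
That is 14.765 − 5 = 9.765 days ahead.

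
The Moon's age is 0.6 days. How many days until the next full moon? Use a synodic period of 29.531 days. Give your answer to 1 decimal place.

14.2 days

Full moon occurs at elongation 180°, i.e. at age 29.531 × 180/360 = 14.765 d.
That is 14.765 − 0.6 = 14.165 days ahead.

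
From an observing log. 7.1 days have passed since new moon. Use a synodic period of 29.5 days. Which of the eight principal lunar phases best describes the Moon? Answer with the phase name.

At 7.1/29.5 of the cycle, θ ≈ 87° — the first quarter range.

first quarter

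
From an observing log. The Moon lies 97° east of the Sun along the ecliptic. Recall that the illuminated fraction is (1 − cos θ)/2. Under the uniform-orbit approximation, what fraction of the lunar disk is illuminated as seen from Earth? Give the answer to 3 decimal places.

Half-versine of 97°: (1 − (-0.122))/2 = 0.561.

0.561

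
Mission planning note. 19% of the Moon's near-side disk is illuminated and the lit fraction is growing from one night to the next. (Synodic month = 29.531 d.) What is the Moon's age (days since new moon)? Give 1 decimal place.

4.2 days

From f = (1 − cos θ)/2: cos θ = 1 − 2×0.19 = 0.620; arccos → 51.7°.
Waxing ⇒ before full, so θ = 51.7°.
That fraction of the synodic month is 51.7/360 × 29.531 d ≈ 4.24 d.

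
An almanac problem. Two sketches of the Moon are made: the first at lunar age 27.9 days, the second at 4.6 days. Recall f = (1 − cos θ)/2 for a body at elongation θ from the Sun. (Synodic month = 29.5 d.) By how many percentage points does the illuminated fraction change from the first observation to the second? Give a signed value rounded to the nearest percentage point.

+19 pp

θ₁ = 360° × 27.9/29.5 = 340.5°, f₁ = (1 − cos θ₁)/2 = 0.029.
θ₂ = 360° × 4.6/29.5 = 56.1°, f₂ = (1 − cos θ₂)/2 = 0.221.
Change = f₂ − f₁ = +0.193 → +19 percentage points.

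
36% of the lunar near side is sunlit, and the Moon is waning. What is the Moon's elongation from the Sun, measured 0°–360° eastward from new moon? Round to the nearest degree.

Invert f = (1 − cos θ)/2 to get cos θ = 1 − 2(0.36) = 0.280, hence θ₀ = arccos 0.280 = 73.7°.
A waning Moon lies in 180°–360°, so θ = 360° − 73.7° = 286.3°.

286°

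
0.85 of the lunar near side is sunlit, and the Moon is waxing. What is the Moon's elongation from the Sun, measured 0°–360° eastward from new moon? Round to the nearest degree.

134°

Invert f = (1 − cos θ)/2 to get cos θ = 1 − 2(0.85) = -0.700, hence θ₀ = arccos -0.700 = 134.4°.
Waxing ⇒ before full, so θ = 134.4°.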